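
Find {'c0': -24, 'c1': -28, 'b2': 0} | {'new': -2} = {'c0': -24, 'c1': -28, 'b2': 0, 'new': -2}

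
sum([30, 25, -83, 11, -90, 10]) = 30 + 25 + (-83) + 11 + (-90) + 10
= -97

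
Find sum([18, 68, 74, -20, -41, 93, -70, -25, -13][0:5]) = slice → [18, 68, 74, -20, -41]
18 + 68 + 74 + (-20) + (-41)
= 99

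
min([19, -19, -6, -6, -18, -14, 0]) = -19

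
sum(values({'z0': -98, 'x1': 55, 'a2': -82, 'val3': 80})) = (-98) + 55 + (-82) + 80
= -45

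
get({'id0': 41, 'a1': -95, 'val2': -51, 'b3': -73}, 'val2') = -51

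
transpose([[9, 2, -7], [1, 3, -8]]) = [[9, 1], [2, 3], [-7, -8]]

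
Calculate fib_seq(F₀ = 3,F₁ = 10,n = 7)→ [3, 10, 13, 23, 36, 59, 95]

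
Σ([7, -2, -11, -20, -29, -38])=-93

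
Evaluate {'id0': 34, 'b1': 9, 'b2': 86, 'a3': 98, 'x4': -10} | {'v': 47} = {'id0': 34, 'b1': 9, 'b2': 86, 'a3': 98, 'x4': -10, 'v': 47}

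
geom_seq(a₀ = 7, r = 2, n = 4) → a_0 = 7*2^0 = 7
a_1 = 7*2^1 = 14
a_2 = 7*2^2 = 28
...
= [7, 14, 28, 56]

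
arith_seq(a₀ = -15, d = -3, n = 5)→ a_0 = -15 + 0*-3 = -15
a_1 = -15 + 1*-3 = -18
a_2 = -15 + 2*-3 = -21
...
= [-15, -18, -21, -24, -27]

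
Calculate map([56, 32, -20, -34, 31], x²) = [3136, 1024, 400, 1156, 961]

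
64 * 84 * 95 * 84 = 42900480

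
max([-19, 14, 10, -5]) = 14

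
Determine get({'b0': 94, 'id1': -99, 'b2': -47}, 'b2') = -47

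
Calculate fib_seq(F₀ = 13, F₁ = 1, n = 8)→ [13, 1, 14, 15, 29, 44, 73, 117]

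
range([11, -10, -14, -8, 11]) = 25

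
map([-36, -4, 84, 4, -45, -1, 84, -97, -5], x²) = (-36)²=1296, (-4)²=16, (84)²=7056, (4)²=16, (-45)²=2025, (-1)²=1, (84)²=7056, (-97)²=9409, (-5)²=25
= [1296, 16, 7056, 16, 2025, 1, 7056, 9409, 25]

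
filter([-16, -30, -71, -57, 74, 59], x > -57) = keep x where x > -57: -16✓, -30✓, -71✗, -57✗, 74✓, 59✓
= [-16, -30, 74, 59]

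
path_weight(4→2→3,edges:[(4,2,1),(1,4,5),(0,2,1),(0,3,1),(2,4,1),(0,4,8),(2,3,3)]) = 4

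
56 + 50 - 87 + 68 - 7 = 80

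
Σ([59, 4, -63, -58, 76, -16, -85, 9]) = -74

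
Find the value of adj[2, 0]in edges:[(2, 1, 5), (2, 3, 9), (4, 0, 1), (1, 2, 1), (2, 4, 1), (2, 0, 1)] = 1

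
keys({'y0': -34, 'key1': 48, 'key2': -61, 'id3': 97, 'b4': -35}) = ['y0', 'key1', 'key2', 'id3', 'b4']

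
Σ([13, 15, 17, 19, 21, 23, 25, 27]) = 160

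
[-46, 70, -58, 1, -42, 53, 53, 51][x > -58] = [-46, 70, 1, -42, 53, 53, 51]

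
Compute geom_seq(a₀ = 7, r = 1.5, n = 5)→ [7.0, 10.5, 15.75, 23.625, 35.4375]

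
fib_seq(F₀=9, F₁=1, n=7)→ [9, 1, 10, 11, 21, 32, 53]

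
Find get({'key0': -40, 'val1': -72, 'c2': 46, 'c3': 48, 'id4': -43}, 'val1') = -72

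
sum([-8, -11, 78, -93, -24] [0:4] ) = slice → [-8, -11, 78, -93]
(-8) + (-11) + 78 + (-93)
= -34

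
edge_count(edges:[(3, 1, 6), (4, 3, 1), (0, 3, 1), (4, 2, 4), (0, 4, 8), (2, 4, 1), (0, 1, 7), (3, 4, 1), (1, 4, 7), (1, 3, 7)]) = 10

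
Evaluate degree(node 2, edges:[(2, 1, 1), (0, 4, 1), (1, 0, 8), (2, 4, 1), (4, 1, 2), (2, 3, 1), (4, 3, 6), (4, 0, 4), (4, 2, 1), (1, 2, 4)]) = 5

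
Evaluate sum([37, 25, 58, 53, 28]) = 201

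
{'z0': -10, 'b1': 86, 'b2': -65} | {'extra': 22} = {'z0': -10, 'b1': 86, 'b2': -65, 'extra': 22}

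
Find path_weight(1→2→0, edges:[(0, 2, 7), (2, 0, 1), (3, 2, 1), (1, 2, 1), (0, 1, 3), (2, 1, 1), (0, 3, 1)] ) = 2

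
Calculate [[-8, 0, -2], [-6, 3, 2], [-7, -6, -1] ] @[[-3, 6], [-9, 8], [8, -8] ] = C[0][0] = (-8)*(-3) + (0)*(-9) + (-2)*(8) = 8
C[0][1] = (-8)*(6) + (0)*(8) + (-2)*(-8) = -32
C[1][0] = (-6)*(-3) + (3)*(-9) + (2)*(8) = 7
C[1][1] = (-6)*(6) + (3)*(8) + (2)*(-8) = -28
C[2][0] = (-7)*(-3) + (-6)*(-9) + (-1)*(8) = 67
C[2][1] = (-7)*(6) + (-6)*(8) + (-1)*(-8) = -82
= [[8, -32], [7, -28], [67, -82]]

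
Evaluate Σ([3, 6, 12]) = 3 + 6 + 12
= 21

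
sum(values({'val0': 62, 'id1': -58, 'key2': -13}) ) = 62 + (-58) + (-13)
= -9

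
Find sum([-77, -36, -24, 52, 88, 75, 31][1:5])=80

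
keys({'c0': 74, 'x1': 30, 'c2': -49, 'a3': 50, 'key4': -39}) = ['c0', 'x1', 'c2', 'a3', 'key4']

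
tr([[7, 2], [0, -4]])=3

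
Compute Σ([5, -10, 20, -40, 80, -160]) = 5 + -10 + 20 + -40 + 80 + -160
= -105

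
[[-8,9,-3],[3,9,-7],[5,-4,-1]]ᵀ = [[-8, 3, 5], [9, 9, -4], [-3, -7, -1]]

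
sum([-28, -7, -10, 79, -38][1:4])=slice → [-7, -10, 79]
(-7) + (-10) + 79
= 62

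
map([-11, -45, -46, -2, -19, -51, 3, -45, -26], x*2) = -11*2=-22, -45*2=-90, -46*2=-92, -2*2=-4, -19*2=-38, -51*2=-102, 3*2=6, -45*2=-90, -26*2=-52
= [-22, -90, -92, -4, -38, -102, 6, -90, -52]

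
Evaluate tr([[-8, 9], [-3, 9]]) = diagonal: (-8) + 9
= 1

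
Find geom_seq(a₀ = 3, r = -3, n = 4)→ a_0 = 3*(-3)^0 = 3
a_1 = 3*(-3)^1 = -9
a_2 = 3*(-3)^2 = 27
...
= [3, -9, 27, -81]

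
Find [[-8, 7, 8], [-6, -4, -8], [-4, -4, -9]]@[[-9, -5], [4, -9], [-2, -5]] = [[84, -63], [54, 106], [38, 101]]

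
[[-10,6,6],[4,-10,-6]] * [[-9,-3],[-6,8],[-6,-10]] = C[0][0] = (-10)*(-9) + (6)*(-6) + (6)*(-6) = 18
C[0][1] = (-10)*(-3) + (6)*(8) + (6)*(-10) = 18
C[1][0] = (4)*(-9) + (-10)*(-6) + (-6)*(-6) = 60
C[1][1] = (4)*(-3) + (-10)*(8) + (-6)*(-10) = -32
= [[18, 18], [60, -32]]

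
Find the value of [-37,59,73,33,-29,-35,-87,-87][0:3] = [-37, 59, 73]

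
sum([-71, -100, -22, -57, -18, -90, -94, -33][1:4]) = -179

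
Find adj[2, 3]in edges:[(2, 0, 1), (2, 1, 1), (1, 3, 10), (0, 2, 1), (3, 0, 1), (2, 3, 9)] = 9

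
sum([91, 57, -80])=68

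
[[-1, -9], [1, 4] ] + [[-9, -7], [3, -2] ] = [[-10, -16], [4, 2]]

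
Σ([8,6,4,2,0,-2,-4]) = 14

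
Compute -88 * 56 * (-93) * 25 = 11457600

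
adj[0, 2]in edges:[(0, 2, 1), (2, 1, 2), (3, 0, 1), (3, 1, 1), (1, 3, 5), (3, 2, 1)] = 1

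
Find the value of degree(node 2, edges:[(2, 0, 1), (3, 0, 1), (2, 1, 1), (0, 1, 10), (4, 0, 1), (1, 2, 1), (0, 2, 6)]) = incident: (2,0), (2,1), (1,2), (0,2)
= 4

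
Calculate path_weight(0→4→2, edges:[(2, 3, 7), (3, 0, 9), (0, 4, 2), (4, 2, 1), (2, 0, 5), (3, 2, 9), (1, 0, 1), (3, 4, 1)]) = w(0→4)=2 + w(4→2)=1
= 3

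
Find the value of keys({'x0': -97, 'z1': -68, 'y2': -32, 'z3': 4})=['x0', 'z1', 'y2', 'z3']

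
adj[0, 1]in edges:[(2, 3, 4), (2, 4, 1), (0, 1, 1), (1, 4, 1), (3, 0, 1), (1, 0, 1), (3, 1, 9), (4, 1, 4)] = 1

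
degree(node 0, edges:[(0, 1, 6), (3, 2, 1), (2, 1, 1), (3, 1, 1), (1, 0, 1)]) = incident: (0,1), (1,0)
= 2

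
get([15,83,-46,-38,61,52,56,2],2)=-46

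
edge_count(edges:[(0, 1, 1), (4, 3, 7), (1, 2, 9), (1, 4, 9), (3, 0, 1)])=5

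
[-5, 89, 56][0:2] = [-5, 89]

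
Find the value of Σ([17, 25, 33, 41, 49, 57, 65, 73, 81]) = 441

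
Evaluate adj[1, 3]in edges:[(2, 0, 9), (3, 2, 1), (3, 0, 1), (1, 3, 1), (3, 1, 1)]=1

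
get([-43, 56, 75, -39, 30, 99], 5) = 99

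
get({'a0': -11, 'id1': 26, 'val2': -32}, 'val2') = -32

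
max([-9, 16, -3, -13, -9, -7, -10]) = 16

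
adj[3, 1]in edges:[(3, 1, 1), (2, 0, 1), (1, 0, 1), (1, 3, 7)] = 1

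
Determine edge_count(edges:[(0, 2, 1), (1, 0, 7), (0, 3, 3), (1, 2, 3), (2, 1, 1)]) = 5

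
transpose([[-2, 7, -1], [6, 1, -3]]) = [[-2, 6], [7, 1], [-1, -3]]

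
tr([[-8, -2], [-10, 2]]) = -6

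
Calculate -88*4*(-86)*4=121088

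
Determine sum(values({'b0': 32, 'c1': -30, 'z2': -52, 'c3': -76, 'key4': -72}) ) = -198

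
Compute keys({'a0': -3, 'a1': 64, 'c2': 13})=['a0', 'a1', 'c2']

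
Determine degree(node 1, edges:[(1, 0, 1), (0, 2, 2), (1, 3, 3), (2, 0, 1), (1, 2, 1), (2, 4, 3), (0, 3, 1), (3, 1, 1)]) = 4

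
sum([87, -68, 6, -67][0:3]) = slice → [87, -68, 6]
87 + (-68) + 6
= 25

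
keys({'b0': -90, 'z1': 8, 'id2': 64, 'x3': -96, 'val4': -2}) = ['b0', 'z1', 'id2', 'x3', 'val4']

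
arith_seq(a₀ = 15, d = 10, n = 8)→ [15, 25, 35, 45, 55, 65, 75, 85]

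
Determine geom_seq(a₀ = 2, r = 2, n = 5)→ a_0 = 2*2^0 = 2
a_1 = 2*2^1 = 4
a_2 = 2*2^2 = 8
...
= [2, 4, 8, 16, 32]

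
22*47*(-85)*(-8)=703120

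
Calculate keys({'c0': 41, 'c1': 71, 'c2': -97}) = ['c0', 'c1', 'c2']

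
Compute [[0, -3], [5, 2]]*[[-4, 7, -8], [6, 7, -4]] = C[0][0] = (0)*(-4) + (-3)*(6) = -18
C[0][1] = (0)*(7) + (-3)*(7) = -21
C[0][2] = (0)*(-8) + (-3)*(-4) = 12
C[1][0] = (5)*(-4) + (2)*(6) = -8
C[1][1] = (5)*(7) + (2)*(7) = 49
C[1][2] = (5)*(-8) + (2)*(-4) = -48
= [[-18, -21, 12], [-8, 49, -48]]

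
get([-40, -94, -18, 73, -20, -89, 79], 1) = -94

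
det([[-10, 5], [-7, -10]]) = 135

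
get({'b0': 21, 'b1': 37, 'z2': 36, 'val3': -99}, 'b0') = 21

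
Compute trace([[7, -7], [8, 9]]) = 16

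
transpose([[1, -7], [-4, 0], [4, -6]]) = [[1, -4, 4], [-7, 0, -6]]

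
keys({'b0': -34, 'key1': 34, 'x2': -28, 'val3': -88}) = ['b0', 'key1', 'x2', 'val3']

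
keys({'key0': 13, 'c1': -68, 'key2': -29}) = ['key0', 'c1', 'key2']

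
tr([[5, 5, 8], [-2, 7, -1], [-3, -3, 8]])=20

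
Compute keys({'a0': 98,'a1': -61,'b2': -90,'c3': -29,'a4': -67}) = ['a0', 'a1', 'b2', 'c3', 'a4']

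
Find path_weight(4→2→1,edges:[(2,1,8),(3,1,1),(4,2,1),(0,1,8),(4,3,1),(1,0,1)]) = w(4→2)=1 + w(2→1)=8
= 9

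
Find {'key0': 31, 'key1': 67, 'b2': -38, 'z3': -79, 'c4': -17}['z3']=-79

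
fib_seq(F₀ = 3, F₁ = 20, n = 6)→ [3, 20, 23, 43, 66, 109]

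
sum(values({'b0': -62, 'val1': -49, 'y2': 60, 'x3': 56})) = (-62) + (-49) + 60 + 56
= 5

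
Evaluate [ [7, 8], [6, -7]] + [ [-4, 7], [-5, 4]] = [[3, 15], [1, -3]]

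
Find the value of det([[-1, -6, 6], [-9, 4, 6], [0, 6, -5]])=2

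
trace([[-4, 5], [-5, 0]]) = diagonal: (-4) + 0
= -4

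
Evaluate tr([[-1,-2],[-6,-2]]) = diagonal: (-1) + (-2)
= -3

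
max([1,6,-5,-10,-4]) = 6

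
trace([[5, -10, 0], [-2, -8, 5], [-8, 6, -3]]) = -6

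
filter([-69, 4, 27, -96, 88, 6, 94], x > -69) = [4, 27, 88, 6, 94]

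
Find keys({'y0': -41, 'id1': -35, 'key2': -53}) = ['y0', 'id1', 'key2']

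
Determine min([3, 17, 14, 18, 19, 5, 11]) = 3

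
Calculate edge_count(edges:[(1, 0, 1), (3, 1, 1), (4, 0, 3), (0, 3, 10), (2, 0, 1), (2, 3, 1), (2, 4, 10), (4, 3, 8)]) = 8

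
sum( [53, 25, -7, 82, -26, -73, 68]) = 53 + 25 + (-7) + 82 + (-26) + (-73) + 68
= 122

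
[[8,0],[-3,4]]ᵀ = [[8, -3], [0, 4]]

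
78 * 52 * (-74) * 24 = -7203456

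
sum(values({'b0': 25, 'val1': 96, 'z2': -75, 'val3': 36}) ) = 25 + 96 + (-75) + 36
= 82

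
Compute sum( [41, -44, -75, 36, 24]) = 41 + (-44) + (-75) + 36 + 24
= -18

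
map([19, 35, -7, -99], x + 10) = [29, 45, 3, -89]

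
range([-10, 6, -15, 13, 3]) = 28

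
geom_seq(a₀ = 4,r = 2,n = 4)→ a_0 = 4*2^0 = 4
a_1 = 4*2^1 = 8
a_2 = 4*2^2 = 16
...
= [4, 8, 16, 32]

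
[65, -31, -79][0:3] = [65, -31, -79]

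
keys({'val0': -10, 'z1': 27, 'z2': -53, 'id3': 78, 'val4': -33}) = ['val0', 'z1', 'z2', 'id3', 'val4']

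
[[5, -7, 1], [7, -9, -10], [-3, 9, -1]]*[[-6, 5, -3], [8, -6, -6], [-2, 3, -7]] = [[-88, 70, 20], [-94, 59, 103], [92, -72, -38]]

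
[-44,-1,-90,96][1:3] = [-1, -90]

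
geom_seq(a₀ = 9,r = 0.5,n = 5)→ [9.0, 4.5, 2.25, 1.125, 0.5625]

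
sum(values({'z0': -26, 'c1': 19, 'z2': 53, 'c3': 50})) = 96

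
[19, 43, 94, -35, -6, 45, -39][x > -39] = keep x where x > -39: 19✓, 43✓, 94✓, -35✓, -6✓, 45✓, -39✗
= [19, 43, 94, -35, -6, 45]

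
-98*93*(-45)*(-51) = -20916630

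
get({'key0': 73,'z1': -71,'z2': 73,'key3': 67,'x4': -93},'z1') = -71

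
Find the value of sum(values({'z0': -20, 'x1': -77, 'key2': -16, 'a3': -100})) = -213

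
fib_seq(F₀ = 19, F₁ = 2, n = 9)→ [19, 2, 21, 23, 44, 67, 111, 178, 289]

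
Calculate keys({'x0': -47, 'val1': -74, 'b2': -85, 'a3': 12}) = ['x0', 'val1', 'b2', 'a3']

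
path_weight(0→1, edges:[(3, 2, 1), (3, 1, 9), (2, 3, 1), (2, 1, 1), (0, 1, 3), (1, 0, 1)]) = 3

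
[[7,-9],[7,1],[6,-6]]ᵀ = [[7, 7, 6], [-9, 1, -6]]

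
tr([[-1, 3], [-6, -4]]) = -5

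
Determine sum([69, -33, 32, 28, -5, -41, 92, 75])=217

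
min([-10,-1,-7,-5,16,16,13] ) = -10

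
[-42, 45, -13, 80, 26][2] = -13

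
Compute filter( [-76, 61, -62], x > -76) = [61, -62]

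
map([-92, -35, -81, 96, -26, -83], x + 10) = -92+10=-82, -35+10=-25, -81+10=-71, 96+10=106, -26+10=-16, -83+10=-73
= [-82, -25, -71, 106, -16, -73]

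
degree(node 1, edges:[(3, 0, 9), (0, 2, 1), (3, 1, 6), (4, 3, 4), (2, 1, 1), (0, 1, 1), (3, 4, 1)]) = incident: (3,1), (2,1), (0,1)
= 3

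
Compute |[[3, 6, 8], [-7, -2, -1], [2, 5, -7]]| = (1)*(3)*det([[-2, -1], [5, -7]]) + (-1)*(6)*det([[-7, -1], [2, -7]]) + (1)*(8)*det([[-7, -2], [2, 5]])
= 57 + -306 + -248
= -497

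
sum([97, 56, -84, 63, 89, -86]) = 135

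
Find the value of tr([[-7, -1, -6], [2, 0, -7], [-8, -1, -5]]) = -12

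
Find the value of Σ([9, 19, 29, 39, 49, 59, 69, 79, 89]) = 9 + 19 + 29 + 39 + 49 + 59 + 69 + 79 + 89
= 441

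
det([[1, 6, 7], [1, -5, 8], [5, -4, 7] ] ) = (1)*(1)*det([[-5, 8], [-4, 7]]) + (-1)*(6)*det([[1, 8], [5, 7]]) + (1)*(7)*det([[1, -5], [5, -4]])
= -3 + 198 + 147
= 342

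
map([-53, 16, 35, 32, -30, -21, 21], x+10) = [-43, 26, 45, 42, -20, -11, 31]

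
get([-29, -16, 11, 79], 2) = 11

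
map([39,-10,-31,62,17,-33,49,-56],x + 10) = [49, 0, -21, 72, 27, -23, 59, -46]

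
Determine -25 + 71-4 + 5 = 47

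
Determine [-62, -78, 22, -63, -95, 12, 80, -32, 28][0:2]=[-62, -78]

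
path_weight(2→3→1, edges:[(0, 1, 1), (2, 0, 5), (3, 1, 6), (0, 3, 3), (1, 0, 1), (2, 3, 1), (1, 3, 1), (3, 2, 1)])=7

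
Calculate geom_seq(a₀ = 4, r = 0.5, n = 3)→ a_0 = 4*0.5^0 = 4.0
a_1 = 4*0.5^1 = 2.0
a_2 = 4*0.5^2 = 1.0
= [4.0, 2.0, 1.0]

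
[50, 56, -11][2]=-11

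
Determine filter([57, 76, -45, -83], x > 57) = [76]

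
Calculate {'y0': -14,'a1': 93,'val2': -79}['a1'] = 93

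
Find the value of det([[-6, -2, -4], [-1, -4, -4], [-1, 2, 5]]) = (1)*(-6)*det([[-4, -4], [2, 5]]) + (-1)*(-2)*det([[-1, -4], [-1, 5]]) + (1)*(-4)*det([[-1, -4], [-1, 2]])
= 72 + -18 + 24
= 78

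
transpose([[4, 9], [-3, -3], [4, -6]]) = [[4, -3, 4], [9, -3, -6]]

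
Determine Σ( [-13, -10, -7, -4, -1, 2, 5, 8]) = (-13) + (-10) + (-7) + (-4) + (-1) + 2 + 5 + 8
= -20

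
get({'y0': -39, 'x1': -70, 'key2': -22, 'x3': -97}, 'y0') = -39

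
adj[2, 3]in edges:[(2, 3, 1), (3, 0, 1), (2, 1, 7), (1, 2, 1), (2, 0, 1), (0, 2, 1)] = 1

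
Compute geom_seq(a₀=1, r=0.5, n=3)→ [1.0, 0.5, 0.25]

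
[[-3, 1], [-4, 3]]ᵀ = [[-3, -4], [1, 3]]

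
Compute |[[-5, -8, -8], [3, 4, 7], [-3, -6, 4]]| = 22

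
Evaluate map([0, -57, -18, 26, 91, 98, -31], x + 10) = [10, -47, -8, 36, 101, 108, -21]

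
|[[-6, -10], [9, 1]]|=(-6)*(1) - (-10)*(9)
= 84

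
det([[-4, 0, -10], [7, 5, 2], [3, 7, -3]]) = -224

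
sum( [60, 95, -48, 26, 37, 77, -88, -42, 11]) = 128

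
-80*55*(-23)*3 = 303600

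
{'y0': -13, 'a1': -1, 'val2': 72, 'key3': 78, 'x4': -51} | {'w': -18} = {'y0': -13, 'a1': -1, 'val2': 72, 'key3': 78, 'x4': -51, 'w': -18}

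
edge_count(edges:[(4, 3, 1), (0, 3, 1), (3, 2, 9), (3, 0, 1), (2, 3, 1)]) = 5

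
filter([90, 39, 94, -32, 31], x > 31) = [90, 39, 94]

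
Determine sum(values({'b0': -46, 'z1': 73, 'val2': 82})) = 109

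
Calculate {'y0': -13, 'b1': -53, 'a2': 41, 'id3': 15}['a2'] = 41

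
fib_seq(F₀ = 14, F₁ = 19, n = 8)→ [14, 19, 33, 52, 85, 137, 222, 359]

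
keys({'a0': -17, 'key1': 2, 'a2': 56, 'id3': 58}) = ['a0', 'key1', 'a2', 'id3']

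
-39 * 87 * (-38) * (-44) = -5673096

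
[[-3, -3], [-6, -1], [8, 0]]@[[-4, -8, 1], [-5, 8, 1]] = C[0][0] = (-3)*(-4) + (-3)*(-5) = 27
C[0][1] = (-3)*(-8) + (-3)*(8) = 0
C[0][2] = (-3)*(1) + (-3)*(1) = -6
C[1][0] = (-6)*(-4) + (-1)*(-5) = 29
C[1][1] = (-6)*(-8) + (-1)*(8) = 40
C[1][2] = (-6)*(1) + (-1)*(1) = -7
... (3 more cells)
= [[27, 0, -6], [29, 40, -7], [-32, -64, 8]]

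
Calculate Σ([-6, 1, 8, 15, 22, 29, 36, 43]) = (-6) + 1 + 8 + 15 + 22 + 29 + 36 + 43
= 148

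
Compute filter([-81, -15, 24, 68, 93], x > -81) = [-15, 24, 68, 93]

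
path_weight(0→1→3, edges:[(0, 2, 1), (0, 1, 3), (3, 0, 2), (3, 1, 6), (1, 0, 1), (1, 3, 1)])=w(0→1)=3 + w(1→3)=1
= 4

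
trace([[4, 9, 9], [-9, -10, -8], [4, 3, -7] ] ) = diagonal: 4 + (-10) + (-7)
= -13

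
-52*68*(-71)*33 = 8284848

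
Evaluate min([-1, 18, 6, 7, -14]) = -14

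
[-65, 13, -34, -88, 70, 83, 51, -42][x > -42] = [13, -34, 70, 83, 51]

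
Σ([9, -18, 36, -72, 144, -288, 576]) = 9 + -18 + 36 + -72 + 144 + -288 + 576
= 387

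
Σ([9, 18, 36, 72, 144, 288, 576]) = 9 + 18 + 36 + 72 + 144 + 288 + 576
= 1143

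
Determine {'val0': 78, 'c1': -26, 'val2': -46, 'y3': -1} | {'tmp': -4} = {'val0': 78, 'c1': -26, 'val2': -46, 'y3': -1, 'tmp': -4}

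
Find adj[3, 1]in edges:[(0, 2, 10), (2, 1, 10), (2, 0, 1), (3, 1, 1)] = 1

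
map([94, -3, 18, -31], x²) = [8836, 9, 324, 961]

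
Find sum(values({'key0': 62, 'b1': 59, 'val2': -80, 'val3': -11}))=30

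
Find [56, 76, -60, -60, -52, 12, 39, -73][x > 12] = [56, 76, 39]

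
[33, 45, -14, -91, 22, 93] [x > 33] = [45, 93]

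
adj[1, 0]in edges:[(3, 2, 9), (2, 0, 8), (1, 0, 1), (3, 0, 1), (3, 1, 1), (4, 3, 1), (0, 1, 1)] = 1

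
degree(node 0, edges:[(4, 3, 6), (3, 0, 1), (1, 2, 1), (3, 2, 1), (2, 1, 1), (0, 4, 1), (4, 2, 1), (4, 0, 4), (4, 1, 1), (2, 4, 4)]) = incident: (3,0), (0,4), (4,0)
= 3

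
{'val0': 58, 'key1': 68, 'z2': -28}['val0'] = 58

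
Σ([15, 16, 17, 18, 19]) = 15 + 16 + 17 + 18 + 19
= 85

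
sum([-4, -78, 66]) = (-4) + (-78) + 66
= -16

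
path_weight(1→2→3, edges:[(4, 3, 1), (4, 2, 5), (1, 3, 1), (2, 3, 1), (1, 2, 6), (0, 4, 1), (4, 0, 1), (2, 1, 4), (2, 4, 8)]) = 7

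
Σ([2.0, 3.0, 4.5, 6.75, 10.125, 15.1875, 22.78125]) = 64.34375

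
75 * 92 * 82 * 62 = 35079600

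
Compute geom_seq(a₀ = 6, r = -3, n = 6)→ a_0 = 6*(-3)^0 = 6
a_1 = 6*(-3)^1 = -18
a_2 = 6*(-3)^2 = 54
...
= [6, -18, 54, -162, 486, -1458]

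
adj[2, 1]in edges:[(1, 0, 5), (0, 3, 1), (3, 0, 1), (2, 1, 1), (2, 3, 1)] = 1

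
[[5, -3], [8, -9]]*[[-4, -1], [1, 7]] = [[-23, -26], [-41, -71]]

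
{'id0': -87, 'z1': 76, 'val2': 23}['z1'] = 76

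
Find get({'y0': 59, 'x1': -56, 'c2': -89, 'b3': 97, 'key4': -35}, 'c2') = -89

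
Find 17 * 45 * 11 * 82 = 690030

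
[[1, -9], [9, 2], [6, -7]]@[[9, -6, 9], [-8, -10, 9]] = C[0][0] = (1)*(9) + (-9)*(-8) = 81
C[0][1] = (1)*(-6) + (-9)*(-10) = 84
C[0][2] = (1)*(9) + (-9)*(9) = -72
C[1][0] = (9)*(9) + (2)*(-8) = 65
C[1][1] = (9)*(-6) + (2)*(-10) = -74
C[1][2] = (9)*(9) + (2)*(9) = 99
... (3 more cells)
= [[81, 84, -72], [65, -74, 99], [110, 34, -9]]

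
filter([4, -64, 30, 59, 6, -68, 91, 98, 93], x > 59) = keep x where x > 59: 4✗, -64✗, 30✗, 59✗, 6✗, -68✗, 91✓, 98✓, 93✓
= [91, 98, 93]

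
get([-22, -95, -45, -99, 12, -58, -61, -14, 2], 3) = -99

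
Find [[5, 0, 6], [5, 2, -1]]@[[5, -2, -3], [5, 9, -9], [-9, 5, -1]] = C[0][0] = (5)*(5) + (0)*(5) + (6)*(-9) = -29
C[0][1] = (5)*(-2) + (0)*(9) + (6)*(5) = 20
C[0][2] = (5)*(-3) + (0)*(-9) + (6)*(-1) = -21
C[1][0] = (5)*(5) + (2)*(5) + (-1)*(-9) = 44
C[1][1] = (5)*(-2) + (2)*(9) + (-1)*(5) = 3
C[1][2] = (5)*(-3) + (2)*(-9) + (-1)*(-1) = -32
= [[-29, 20, -21], [44, 3, -32]]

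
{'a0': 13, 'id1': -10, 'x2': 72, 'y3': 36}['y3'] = 36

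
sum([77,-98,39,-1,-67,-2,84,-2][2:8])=slice → [39, -1, -67, -2, 84, -2]
39 + (-1) + (-67) + (-2) + 84 + (-2)
= 51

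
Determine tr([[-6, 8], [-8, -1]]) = diagonal: (-6) + (-1)
= -7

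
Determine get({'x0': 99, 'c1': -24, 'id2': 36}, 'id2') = 36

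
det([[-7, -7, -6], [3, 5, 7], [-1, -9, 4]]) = (1)*(-7)*det([[5, 7], [-9, 4]]) + (-1)*(-7)*det([[3, 7], [-1, 4]]) + (1)*(-6)*det([[3, 5], [-1, -9]])
= -581 + 133 + 132
= -316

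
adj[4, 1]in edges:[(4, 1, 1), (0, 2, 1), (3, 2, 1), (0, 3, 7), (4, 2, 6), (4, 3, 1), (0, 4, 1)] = 1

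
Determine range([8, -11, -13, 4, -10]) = 21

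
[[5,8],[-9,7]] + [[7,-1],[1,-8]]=[[12, 7], [-8, -1]]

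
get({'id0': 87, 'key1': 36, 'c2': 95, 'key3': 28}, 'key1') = 36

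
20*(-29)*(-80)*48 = 2227200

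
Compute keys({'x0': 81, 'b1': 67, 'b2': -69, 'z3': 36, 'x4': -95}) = ['x0', 'b1', 'b2', 'z3', 'x4']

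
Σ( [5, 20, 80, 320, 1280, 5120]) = 5 + 20 + 80 + 320 + 1280 + 5120
= 6825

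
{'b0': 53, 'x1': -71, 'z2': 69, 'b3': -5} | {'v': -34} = {'b0': 53, 'x1': -71, 'z2': 69, 'b3': -5, 'v': -34}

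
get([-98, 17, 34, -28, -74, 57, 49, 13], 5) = 57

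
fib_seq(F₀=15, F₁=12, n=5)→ F_2 = F_1 + F_0 = 27
F_3 = F_2 + F_1 = 39
F_4 = F_3 + F_2 = 66
= [15, 12, 27, 39, 66]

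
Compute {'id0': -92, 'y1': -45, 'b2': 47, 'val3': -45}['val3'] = -45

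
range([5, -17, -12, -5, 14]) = 31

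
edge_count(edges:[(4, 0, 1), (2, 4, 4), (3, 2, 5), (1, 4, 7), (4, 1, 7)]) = 5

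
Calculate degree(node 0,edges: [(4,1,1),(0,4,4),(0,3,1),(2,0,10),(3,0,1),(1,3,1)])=4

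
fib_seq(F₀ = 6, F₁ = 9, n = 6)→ [6, 9, 15, 24, 39, 63]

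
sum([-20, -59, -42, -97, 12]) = -206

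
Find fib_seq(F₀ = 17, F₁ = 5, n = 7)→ F_2 = F_1 + F_0 = 22
F_3 = F_2 + F_1 = 27
F_4 = F_3 + F_2 = 49
...
= [17, 5, 22, 27, 49, 76, 125]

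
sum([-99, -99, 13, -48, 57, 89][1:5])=slice → [-99, 13, -48, 57]
(-99) + 13 + (-48) + 57
= -77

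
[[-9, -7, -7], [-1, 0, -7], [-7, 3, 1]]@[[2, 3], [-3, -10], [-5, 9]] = C[0][0] = (-9)*(2) + (-7)*(-3) + (-7)*(-5) = 38
C[0][1] = (-9)*(3) + (-7)*(-10) + (-7)*(9) = -20
C[1][0] = (-1)*(2) + (0)*(-3) + (-7)*(-5) = 33
C[1][1] = (-1)*(3) + (0)*(-10) + (-7)*(9) = -66
C[2][0] = (-7)*(2) + (3)*(-3) + (1)*(-5) = -28
C[2][1] = (-7)*(3) + (3)*(-10) + (1)*(9) = -42
= [[38, -20], [33, -66], [-28, -42]]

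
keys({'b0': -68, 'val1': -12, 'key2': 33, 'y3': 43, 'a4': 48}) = ['b0', 'val1', 'key2', 'y3', 'a4']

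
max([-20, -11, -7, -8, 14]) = 14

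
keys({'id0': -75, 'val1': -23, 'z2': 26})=['id0', 'val1', 'z2']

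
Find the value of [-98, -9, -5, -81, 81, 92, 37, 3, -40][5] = 92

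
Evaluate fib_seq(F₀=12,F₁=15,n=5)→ F_2 = F_1 + F_0 = 27
F_3 = F_2 + F_1 = 42
F_4 = F_3 + F_2 = 69
= [12, 15, 27, 42, 69]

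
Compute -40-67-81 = -188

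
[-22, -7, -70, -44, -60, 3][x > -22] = [-7, 3]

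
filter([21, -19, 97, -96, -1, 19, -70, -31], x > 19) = keep x where x > 19: 21✓, -19✗, 97✓, -96✗, -1✗, 19✗, -70✗, -31✗
= [21, 97]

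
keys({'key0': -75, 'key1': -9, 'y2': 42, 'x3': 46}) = ['key0', 'key1', 'y2', 'x3']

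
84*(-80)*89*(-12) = 7176960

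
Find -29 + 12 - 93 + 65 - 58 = -103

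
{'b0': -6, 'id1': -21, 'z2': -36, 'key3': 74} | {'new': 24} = {'b0': -6, 'id1': -21, 'z2': -36, 'key3': 74, 'new': 24}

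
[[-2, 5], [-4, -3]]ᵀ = [[-2, -4], [5, -3]]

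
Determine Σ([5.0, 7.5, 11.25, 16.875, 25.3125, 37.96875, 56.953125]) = 5.0 + 7.5 + 11.25 + 16.875 + 25.3125 + 37.96875 + 56.953125
= 160.859375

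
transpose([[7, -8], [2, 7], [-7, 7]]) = [[7, 2, -7], [-8, 7, 7]]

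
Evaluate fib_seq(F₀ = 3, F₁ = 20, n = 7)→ F_2 = F_1 + F_0 = 23
F_3 = F_2 + F_1 = 43
F_4 = F_3 + F_2 = 66
...
= [3, 20, 23, 43, 66, 109, 175]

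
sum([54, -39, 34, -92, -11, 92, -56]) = -18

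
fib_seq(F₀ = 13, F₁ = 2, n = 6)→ [13, 2, 15, 17, 32, 49]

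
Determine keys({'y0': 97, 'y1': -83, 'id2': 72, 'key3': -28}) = ['y0', 'y1', 'id2', 'key3']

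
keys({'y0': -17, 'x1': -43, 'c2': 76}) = ['y0', 'x1', 'c2']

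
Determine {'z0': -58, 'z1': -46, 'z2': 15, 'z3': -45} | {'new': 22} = {'z0': -58, 'z1': -46, 'z2': 15, 'z3': -45, 'new': 22}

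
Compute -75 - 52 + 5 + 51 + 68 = -3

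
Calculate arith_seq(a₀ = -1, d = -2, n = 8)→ a_0 = -1 + 0*-2 = -1
a_1 = -1 + 1*-2 = -3
a_2 = -1 + 2*-2 = -5
...
= [-1, -3, -5, -7, -9, -11, -13, -15]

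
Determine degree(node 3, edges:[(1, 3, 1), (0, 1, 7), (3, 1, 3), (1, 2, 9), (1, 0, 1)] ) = incident: (1,3), (3,1)
= 2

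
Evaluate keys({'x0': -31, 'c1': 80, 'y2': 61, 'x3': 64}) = ['x0', 'c1', 'y2', 'x3']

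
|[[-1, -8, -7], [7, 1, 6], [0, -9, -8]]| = -53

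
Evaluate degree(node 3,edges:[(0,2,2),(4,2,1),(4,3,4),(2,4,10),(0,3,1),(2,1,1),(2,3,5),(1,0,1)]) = incident: (4,3), (0,3), (2,3)
= 3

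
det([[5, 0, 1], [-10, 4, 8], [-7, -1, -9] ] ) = (1)*(5)*det([[4, 8], [-1, -9]]) + (-1)*(0)*det([[-10, 8], [-7, -9]]) + (1)*(1)*det([[-10, 4], [-7, -1]])
= -140 + 0 + 38
= -102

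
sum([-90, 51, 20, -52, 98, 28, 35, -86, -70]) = (-90) + 51 + 20 + (-52) + 98 + 28 + 35 + (-86) + (-70)
= -66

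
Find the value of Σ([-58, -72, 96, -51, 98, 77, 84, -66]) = (-58) + (-72) + 96 + (-51) + 98 + 77 + 84 + (-66)
= 108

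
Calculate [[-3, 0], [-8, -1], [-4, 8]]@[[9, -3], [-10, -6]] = C[0][0] = (-3)*(9) + (0)*(-10) = -27
C[0][1] = (-3)*(-3) + (0)*(-6) = 9
C[1][0] = (-8)*(9) + (-1)*(-10) = -62
C[1][1] = (-8)*(-3) + (-1)*(-6) = 30
C[2][0] = (-4)*(9) + (8)*(-10) = -116
C[2][1] = (-4)*(-3) + (8)*(-6) = -36
= [[-27, 9], [-62, 30], [-116, -36]]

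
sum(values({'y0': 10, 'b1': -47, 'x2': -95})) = 10 + (-47) + (-95)
= -132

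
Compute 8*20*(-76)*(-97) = 1179520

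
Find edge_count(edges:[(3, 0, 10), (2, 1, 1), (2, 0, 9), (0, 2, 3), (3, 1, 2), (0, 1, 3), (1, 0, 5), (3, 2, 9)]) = 8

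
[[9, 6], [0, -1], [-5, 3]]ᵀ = [[9, 0, -5], [6, -1, 3]]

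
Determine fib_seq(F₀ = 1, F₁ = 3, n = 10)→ F_2 = F_1 + F_0 = 4
F_3 = F_2 + F_1 = 7
F_4 = F_3 + F_2 = 11
...
= [1, 3, 4, 7, 11, 18, 29, 47, 76, 123]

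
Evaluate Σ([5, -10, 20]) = 15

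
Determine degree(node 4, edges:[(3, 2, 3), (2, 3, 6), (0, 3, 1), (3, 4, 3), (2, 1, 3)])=1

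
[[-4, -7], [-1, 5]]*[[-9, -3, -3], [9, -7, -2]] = C[0][0] = (-4)*(-9) + (-7)*(9) = -27
C[0][1] = (-4)*(-3) + (-7)*(-7) = 61
C[0][2] = (-4)*(-3) + (-7)*(-2) = 26
C[1][0] = (-1)*(-9) + (5)*(9) = 54
C[1][1] = (-1)*(-3) + (5)*(-7) = -32
C[1][2] = (-1)*(-3) + (5)*(-2) = -7
= [[-27, 61, 26], [54, -32, -7]]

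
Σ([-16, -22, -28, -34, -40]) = -140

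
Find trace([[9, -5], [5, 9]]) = 18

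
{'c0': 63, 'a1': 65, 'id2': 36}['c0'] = 63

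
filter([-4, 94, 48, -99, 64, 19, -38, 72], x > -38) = [-4, 94, 48, 64, 19, 72]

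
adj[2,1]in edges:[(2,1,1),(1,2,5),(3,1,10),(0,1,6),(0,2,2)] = 1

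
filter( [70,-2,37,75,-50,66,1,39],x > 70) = [75]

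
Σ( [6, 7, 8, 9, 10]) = 40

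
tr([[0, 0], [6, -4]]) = -4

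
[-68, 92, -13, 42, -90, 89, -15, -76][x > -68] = keep x where x > -68: -68✗, 92✓, -13✓, 42✓, -90✗, 89✓, -15✓, -76✗
= [92, -13, 42, 89, -15]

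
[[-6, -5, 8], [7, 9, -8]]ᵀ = [[-6, 7], [-5, 9], [8, -8]]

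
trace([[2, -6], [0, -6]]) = diagonal: 2 + (-6)
= -4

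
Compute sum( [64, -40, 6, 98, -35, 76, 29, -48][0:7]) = 198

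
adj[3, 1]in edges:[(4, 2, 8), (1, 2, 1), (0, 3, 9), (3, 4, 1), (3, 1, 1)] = 1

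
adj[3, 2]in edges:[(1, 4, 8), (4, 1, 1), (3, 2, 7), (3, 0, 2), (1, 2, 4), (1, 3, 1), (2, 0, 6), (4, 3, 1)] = 7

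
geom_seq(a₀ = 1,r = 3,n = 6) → [1, 3, 9, 27, 81, 243]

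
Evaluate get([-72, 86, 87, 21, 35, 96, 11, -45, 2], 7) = -45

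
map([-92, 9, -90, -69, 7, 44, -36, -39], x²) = [8464, 81, 8100, 4761, 49, 1936, 1296, 1521]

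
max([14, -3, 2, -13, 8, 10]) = 14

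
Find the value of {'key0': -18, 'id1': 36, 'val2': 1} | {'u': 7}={'key0': -18, 'id1': 36, 'val2': 1, 'u': 7}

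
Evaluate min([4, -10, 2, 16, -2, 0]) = -10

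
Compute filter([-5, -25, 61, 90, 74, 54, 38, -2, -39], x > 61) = keep x where x > 61: -5✗, -25✗, 61✗, 90✓, 74✓, 54✗, 38✗, -2✗, -39✗
= [90, 74]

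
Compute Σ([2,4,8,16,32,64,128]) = 254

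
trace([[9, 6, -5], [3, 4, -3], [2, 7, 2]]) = 15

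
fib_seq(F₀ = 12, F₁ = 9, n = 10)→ F_2 = F_1 + F_0 = 21
F_3 = F_2 + F_1 = 30
F_4 = F_3 + F_2 = 51
...
= [12, 9, 21, 30, 51, 81, 132, 213, 345, 558]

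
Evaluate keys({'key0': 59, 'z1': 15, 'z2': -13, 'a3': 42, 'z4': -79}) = ['key0', 'z1', 'z2', 'a3', 'z4']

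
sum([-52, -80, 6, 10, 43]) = (-52) + (-80) + 6 + 10 + 43
= -73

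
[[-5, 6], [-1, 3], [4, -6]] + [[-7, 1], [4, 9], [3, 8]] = [[-12, 7], [3, 12], [7, 2]]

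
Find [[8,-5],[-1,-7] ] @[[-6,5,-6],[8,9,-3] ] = [[-88, -5, -33], [-50, -68, 27]]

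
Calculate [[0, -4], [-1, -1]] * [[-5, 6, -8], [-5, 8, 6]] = [[20, -32, -24], [10, -14, 2]]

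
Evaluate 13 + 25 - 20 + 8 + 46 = 72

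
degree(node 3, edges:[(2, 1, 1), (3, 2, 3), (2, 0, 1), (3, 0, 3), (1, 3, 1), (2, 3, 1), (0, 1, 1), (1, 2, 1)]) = 4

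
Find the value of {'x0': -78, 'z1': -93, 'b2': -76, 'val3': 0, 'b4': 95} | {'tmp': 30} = {'x0': -78, 'z1': -93, 'b2': -76, 'val3': 0, 'b4': 95, 'tmp': 30}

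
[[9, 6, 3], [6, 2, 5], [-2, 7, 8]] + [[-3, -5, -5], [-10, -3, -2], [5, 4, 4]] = [[6, 1, -2], [-4, -1, 3], [3, 11, 12]]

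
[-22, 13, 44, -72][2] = 44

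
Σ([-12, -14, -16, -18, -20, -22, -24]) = (-12) + (-14) + (-16) + (-18) + (-20) + (-22) + (-24)
= -126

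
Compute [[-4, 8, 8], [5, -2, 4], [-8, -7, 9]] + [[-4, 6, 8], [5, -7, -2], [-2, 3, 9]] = [[-8, 14, 16], [10, -9, 2], [-10, -4, 18]]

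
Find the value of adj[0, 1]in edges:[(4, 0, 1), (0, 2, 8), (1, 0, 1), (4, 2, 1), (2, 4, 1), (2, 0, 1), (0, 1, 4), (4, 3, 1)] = 4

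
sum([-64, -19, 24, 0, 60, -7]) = -6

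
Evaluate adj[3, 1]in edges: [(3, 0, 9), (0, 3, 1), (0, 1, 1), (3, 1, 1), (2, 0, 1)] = 1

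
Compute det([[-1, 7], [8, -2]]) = -54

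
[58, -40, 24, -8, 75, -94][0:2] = [58, -40]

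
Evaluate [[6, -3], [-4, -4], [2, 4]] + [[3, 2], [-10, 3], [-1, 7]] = [[9, -1], [-14, -1], [1, 11]]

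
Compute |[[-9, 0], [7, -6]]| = (-9)*(-6) - (0)*(7)
= 54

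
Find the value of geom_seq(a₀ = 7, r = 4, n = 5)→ a_0 = 7*4^0 = 7
a_1 = 7*4^1 = 28
a_2 = 7*4^2 = 112
...
= [7, 28, 112, 448, 1792]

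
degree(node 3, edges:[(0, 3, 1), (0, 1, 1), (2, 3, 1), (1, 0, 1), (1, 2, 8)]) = 2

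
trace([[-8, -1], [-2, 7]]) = -1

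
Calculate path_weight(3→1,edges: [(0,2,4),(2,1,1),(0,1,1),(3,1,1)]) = 1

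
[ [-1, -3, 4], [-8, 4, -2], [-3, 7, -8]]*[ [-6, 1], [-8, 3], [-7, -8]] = [[2, -42], [30, 20], [18, 82]]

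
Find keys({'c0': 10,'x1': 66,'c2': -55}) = ['c0', 'x1', 'c2']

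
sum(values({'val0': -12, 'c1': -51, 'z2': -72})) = -135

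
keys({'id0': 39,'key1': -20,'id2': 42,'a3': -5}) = ['id0', 'key1', 'id2', 'a3']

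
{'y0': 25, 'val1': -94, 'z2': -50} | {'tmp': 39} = {'y0': 25, 'val1': -94, 'z2': -50, 'tmp': 39}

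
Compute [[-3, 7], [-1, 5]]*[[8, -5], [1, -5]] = C[0][0] = (-3)*(8) + (7)*(1) = -17
C[0][1] = (-3)*(-5) + (7)*(-5) = -20
C[1][0] = (-1)*(8) + (5)*(1) = -3
C[1][1] = (-1)*(-5) + (5)*(-5) = -20
= [[-17, -20], [-3, -20]]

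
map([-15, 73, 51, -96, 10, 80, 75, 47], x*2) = [-30, 146, 102, -192, 20, 160, 150, 94]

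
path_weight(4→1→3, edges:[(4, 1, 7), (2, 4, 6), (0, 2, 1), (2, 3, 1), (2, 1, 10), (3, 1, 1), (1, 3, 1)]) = w(4→1)=7 + w(1→3)=1
= 8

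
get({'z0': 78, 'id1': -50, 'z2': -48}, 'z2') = -48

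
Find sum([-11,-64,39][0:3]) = slice → [-11, -64, 39]
(-11) + (-64) + 39
= -36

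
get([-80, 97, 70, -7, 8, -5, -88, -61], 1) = 97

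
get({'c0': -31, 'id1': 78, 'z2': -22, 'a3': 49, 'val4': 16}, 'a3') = 49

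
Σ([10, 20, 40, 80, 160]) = 10 + 20 + 40 + 80 + 160
= 310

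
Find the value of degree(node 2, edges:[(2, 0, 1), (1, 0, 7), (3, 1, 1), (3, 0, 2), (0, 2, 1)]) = incident: (2,0), (0,2)
= 2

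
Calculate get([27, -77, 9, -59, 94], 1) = -77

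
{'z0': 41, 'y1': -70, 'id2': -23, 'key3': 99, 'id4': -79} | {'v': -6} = {'z0': 41, 'y1': -70, 'id2': -23, 'key3': 99, 'id4': -79, 'v': -6}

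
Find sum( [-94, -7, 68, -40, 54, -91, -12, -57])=(-94) + (-7) + 68 + (-40) + 54 + (-91) + (-12) + (-57)
= -179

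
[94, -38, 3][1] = -38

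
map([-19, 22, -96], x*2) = -19*2=-38, 22*2=44, -96*2=-192
= [-38, 44, -192]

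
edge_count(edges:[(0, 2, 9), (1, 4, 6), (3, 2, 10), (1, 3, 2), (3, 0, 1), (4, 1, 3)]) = 6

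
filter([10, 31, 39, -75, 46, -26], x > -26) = keep x where x > -26: 10✓, 31✓, 39✓, -75✗, 46✓, -26✗
= [10, 31, 39, 46]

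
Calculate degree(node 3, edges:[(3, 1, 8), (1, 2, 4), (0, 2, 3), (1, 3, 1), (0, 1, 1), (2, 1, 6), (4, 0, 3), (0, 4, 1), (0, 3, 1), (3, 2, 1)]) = incident: (3,1), (1,3), (0,3), (3,2)
= 4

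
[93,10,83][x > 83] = keep x where x > 83: 93✓, 10✗, 83✗
= [93]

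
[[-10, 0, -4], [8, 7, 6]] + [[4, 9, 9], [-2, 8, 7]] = [[-6, 9, 5], [6, 15, 13]]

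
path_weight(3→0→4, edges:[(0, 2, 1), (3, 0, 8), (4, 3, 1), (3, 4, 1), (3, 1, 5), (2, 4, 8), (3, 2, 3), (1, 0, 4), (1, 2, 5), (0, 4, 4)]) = 12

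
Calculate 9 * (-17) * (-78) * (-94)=-1121796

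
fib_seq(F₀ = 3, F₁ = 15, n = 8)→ F_2 = F_1 + F_0 = 18
F_3 = F_2 + F_1 = 33
F_4 = F_3 + F_2 = 51
...
= [3, 15, 18, 33, 51, 84, 135, 219]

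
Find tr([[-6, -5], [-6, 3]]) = -3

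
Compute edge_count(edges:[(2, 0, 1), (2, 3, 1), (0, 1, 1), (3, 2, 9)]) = 4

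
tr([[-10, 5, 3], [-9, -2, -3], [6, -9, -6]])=diagonal: (-10) + (-2) + (-6)
= -18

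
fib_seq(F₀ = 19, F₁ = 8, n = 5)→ [19, 8, 27, 35, 62]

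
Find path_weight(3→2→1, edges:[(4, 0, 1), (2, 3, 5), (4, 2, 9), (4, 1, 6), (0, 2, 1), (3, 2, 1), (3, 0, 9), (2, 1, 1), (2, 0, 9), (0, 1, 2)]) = 2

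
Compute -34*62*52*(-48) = 5261568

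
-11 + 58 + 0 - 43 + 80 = 84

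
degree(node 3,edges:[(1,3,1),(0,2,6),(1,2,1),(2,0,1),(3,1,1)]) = 2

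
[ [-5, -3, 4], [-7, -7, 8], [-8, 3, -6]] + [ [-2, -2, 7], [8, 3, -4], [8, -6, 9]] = [[-7, -5, 11], [1, -4, 4], [0, -3, 3]]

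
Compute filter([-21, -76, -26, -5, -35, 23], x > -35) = keep x where x > -35: -21✓, -76✗, -26✓, -5✓, -35✗, 23✓
= [-21, -26, -5, 23]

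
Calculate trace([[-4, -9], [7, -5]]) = diagonal: (-4) + (-5)
= -9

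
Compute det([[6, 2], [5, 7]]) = (6)*(7) - (2)*(5)
= 32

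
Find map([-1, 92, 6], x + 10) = [9, 102, 16]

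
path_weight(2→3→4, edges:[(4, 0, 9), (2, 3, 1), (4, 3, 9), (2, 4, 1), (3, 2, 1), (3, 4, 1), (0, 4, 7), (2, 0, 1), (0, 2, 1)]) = w(2→3)=1 + w(3→4)=1
= 2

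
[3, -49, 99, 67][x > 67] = [99]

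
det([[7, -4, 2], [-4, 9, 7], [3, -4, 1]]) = 137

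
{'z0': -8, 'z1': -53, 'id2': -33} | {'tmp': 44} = {'z0': -8, 'z1': -53, 'id2': -33, 'tmp': 44}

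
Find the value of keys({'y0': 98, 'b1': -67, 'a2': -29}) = ['y0', 'b1', 'a2']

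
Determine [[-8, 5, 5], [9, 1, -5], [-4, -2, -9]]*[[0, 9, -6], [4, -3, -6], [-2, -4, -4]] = C[0][0] = (-8)*(0) + (5)*(4) + (5)*(-2) = 10
C[0][1] = (-8)*(9) + (5)*(-3) + (5)*(-4) = -107
C[0][2] = (-8)*(-6) + (5)*(-6) + (5)*(-4) = -2
C[1][0] = (9)*(0) + (1)*(4) + (-5)*(-2) = 14
C[1][1] = (9)*(9) + (1)*(-3) + (-5)*(-4) = 98
C[1][2] = (9)*(-6) + (1)*(-6) + (-5)*(-4) = -40
... (3 more cells)
= [[10, -107, -2], [14, 98, -40], [10, 6, 72]]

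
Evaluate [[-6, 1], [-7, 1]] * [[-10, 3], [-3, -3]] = [[57, -21], [67, -24]]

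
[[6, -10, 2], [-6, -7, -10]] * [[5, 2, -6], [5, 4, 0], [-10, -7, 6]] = [[-40, -42, -24], [35, 30, -24]]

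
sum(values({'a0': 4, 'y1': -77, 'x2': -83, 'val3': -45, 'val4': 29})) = -172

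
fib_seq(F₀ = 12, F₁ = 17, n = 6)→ [12, 17, 29, 46, 75, 121]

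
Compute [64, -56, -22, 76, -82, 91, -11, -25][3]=76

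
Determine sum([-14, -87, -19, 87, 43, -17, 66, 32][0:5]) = slice → [-14, -87, -19, 87, 43]
(-14) + (-87) + (-19) + 87 + 43
= 10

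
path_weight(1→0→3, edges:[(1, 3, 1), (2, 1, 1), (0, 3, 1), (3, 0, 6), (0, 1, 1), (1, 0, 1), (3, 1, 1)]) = w(1→0)=1 + w(0→3)=1
= 2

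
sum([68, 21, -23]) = 68 + 21 + (-23)
= 66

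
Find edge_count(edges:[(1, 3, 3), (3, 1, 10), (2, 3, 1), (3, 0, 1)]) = 4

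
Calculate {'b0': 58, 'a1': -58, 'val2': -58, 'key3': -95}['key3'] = -95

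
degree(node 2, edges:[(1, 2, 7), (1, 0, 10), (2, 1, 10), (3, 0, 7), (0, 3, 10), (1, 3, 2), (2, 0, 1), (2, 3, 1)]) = 4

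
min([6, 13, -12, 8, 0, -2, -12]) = -12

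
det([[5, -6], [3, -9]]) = (5)*(-9) - (-6)*(3)
= -27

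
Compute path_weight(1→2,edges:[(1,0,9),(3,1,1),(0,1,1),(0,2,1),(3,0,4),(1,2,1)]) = w(1→2)=1
= 1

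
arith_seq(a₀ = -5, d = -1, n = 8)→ [-5, -6, -7, -8, -9, -10, -11, -12]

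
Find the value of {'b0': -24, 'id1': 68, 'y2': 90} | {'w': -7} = {'b0': -24, 'id1': 68, 'y2': 90, 'w': -7}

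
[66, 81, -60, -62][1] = 81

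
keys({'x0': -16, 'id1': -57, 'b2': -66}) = ['x0', 'id1', 'b2']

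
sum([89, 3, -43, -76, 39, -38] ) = 89 + 3 + (-43) + (-76) + 39 + (-38)
= -26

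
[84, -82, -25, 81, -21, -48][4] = -21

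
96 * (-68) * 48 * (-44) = 13787136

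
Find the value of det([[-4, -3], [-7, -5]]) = -1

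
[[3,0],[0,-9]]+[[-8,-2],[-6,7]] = [[-5, -2], [-6, -2]]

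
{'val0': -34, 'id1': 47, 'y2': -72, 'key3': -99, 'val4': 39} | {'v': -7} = {'val0': -34, 'id1': 47, 'y2': -72, 'key3': -99, 'val4': 39, 'v': -7}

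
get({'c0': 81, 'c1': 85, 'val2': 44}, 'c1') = 85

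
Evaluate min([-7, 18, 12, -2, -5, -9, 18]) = -9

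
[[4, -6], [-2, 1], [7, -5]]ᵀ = [[4, -2, 7], [-6, 1, -5]]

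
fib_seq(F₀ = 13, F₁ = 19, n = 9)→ [13, 19, 32, 51, 83, 134, 217, 351, 568]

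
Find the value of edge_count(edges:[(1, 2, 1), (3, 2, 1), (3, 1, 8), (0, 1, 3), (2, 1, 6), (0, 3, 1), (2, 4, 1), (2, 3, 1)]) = 8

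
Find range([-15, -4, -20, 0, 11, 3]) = 31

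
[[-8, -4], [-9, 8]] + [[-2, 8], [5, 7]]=[[-10, 4], [-4, 15]]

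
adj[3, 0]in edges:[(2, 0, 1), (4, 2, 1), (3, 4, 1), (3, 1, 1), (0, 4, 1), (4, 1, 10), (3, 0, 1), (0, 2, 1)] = 1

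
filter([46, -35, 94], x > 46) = [94]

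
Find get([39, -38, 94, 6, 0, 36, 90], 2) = 94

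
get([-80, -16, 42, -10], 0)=-80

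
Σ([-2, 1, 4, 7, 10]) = (-2) + 1 + 4 + 7 + 10
= 20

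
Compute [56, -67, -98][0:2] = [56, -67]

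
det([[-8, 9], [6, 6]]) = (-8)*(6) - (9)*(6)
= -102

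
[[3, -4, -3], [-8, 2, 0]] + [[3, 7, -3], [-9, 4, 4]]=[[6, 3, -6], [-17, 6, 4]]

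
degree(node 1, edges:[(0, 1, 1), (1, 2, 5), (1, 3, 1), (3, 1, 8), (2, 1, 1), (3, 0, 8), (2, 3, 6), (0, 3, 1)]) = 5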